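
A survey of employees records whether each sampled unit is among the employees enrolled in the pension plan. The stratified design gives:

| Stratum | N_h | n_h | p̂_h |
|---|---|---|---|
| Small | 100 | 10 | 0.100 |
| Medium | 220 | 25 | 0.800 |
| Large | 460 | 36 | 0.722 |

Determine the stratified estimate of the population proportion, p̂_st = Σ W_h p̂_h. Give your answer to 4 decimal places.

N = 780; stratum weights W_h = N_h/N.
p̂_st = Σ W_h p̂_h = (100·0.100 + 220·0.800 + 460·0.722)/780 = 0.66426

p̂_st ≈ 0.6643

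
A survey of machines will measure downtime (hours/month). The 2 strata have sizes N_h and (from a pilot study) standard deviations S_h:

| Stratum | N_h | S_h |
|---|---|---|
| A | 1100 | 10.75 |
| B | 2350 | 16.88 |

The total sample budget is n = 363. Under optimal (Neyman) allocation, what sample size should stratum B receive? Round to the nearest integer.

Neyman allocation: n_h = n · N_h S_h / Σ N_i S_i, with n = 363.
  stratum A: N_h·S_h = 1100·10.75 = 11825.00
  stratum B: N_h·S_h = 2350·16.88 = 39668.00
Σ N_h S_h = 51493.00
n for stratum B = 363·39668.00/51493.00 = 279.640 → 280

280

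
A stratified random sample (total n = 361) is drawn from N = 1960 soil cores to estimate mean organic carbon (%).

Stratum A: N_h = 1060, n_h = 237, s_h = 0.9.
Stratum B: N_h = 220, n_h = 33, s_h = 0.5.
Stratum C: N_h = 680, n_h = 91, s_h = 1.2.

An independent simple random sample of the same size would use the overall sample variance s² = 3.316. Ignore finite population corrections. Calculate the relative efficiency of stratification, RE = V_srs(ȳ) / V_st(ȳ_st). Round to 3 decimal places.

V̂(ȳ_st) = Σ W_h² s_h²/n_h, with W_h = N_h/N and N = 1960:
  stratum A: (1060/1960)²·0.9²/237 = 0.000999623
  stratum B: (220/1960)²·0.5²/33 = 9.54463e-05
  stratum C: (680/1960)²·1.2²/91 = 0.0019047
V_st = 0.00299977
V_srs = s²/n = 3.316/361 = 0.0091856
Relative efficiency = V_srs / V_st = 0.0091856/0.00299977 = 3.0621

RE ≈ 3.062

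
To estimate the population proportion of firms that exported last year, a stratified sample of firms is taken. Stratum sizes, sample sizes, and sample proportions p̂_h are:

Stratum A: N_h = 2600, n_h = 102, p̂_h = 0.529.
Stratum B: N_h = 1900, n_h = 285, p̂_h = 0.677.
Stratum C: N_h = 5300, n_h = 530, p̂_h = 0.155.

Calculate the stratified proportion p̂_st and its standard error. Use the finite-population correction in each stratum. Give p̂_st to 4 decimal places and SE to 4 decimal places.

N = 9800; stratum weights W_h = N_h/N.
p̂_st = Σ W_h p̂_h = (2600·0.529 + 1900·0.677 + 5300·0.155)/9800 = 0.35543
V̂(p̂_st) = Σ W_h² (1 − n_h/N_h) p̂_h(1−p̂_h)/(n_h−1):
  stratum A: (2600/9800)²·(1 − 102/2600)·0.529·0.471/101 = 0.000166828
  stratum B: (1900/9800)²·(1 − 285/1900)·0.677·0.323/284 = 2.46007e-05
  stratum C: (5300/9800)²·(1 − 530/5300)·0.155·0.845/529 = 6.51741e-05
V̂(p̂_st) = 0.000256603; SE = √V̂ = 0.0160188

p̂_st ≈ 0.3554, SE ≈ 0.0160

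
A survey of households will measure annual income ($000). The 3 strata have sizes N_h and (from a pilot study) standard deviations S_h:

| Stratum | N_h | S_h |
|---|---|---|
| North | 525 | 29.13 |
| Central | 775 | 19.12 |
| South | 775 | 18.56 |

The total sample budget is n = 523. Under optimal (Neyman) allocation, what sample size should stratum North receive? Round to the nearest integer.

Neyman allocation: n_h = n · N_h S_h / Σ N_i S_i, with n = 523.
  stratum North: N_h·S_h = 525·29.13 = 15293.25
  stratum Central: N_h·S_h = 775·19.12 = 14818.00
  stratum South: N_h·S_h = 775·18.56 = 14384.00
Σ N_h S_h = 44495.25
n for stratum North = 523·15293.25/44495.25 = 179.758 → 180

180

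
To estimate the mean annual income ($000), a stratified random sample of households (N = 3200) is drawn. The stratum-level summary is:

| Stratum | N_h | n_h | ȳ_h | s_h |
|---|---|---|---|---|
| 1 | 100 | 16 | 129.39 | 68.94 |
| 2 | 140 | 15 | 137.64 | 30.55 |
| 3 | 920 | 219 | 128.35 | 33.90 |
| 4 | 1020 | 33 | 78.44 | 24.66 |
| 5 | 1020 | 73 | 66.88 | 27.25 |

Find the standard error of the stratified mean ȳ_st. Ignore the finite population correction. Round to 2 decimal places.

SE(ȳ_st) ≈ 1.94

V̂(ȳ_st) = Σ W_h² s_h²/n_h, with W_h = N_h/N and N = 3200:
  stratum 1: (100/3200)²·68.94²/16 = 0.290083
  stratum 2: (140/3200)²·30.55²/15 = 0.119093
  stratum 3: (920/3200)²·33.90²/219 = 0.433742
  stratum 4: (1020/3200)²·24.66²/33 = 1.87229
  stratum 5: (1020/3200)²·27.25²/73 = 1.0335
V̂(ȳ_st) = 3.74871
SE(ȳ_st) = √3.74871 = 1.93616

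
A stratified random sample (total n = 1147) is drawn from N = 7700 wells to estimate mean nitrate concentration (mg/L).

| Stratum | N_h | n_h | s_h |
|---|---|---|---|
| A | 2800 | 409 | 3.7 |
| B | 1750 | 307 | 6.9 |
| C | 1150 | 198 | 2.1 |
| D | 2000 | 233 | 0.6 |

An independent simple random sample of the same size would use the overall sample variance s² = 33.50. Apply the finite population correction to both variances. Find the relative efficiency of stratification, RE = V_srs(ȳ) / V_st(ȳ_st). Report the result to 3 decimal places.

V̂(ȳ_st) = Σ W_h² (1 − n_h/N_h) s_h²/n_h, with W_h = N_h/N and N = 7700:
  stratum A: (2800/7700)²·(1 − 409/2800)·3.7²/409 = 0.00377952
  stratum B: (1750/7700)²·(1 − 307/1750)·6.9²/307 = 0.00660515
  stratum C: (1150/7700)²·(1 − 198/1150)·2.1²/198 = 0.00041127
  stratum D: (2000/7700)²·(1 − 233/2000)·0.6²/233 = 9.20941e-05
V_st = 0.010888
V_srs = (1 − 1147/7700)·33.50/1147 = 0.024856
Relative efficiency = V_srs / V_st = 0.024856/0.010888 = 2.2829

RE ≈ 2.283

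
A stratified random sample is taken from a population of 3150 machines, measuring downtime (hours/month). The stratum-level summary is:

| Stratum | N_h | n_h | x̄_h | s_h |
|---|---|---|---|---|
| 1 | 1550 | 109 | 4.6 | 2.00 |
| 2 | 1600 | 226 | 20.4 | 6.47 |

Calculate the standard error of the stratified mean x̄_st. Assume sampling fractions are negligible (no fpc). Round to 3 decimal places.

SE(x̄_st) ≈ 0.238

V̂(x̄_st) = Σ W_h² s_h²/n_h, with W_h = N_h/N and N = 3150:
  stratum 1: (1550/3150)²·2.00²/109 = 0.00888538
  stratum 2: (1600/3150)²·6.47²/226 = 0.047788
V̂(x̄_st) = 0.0566734
SE(x̄_st) = √0.0566734 = 0.238062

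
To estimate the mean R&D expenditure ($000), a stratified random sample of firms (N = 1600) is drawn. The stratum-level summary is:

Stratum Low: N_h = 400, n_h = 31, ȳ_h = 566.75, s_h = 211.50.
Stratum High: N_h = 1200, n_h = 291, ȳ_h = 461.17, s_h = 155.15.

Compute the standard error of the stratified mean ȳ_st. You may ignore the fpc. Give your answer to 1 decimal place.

SE(ȳ_st) ≈ 11.7

V̂(ȳ_st) = Σ W_h² s_h²/n_h, with W_h = N_h/N and N = 1600:
  stratum Low: (400/1600)²·211.50²/31 = 90.186
  stratum High: (1200/1600)²·155.15²/291 = 46.53
V̂(ȳ_st) = 136.716
SE(ȳ_st) = √136.716 = 11.6926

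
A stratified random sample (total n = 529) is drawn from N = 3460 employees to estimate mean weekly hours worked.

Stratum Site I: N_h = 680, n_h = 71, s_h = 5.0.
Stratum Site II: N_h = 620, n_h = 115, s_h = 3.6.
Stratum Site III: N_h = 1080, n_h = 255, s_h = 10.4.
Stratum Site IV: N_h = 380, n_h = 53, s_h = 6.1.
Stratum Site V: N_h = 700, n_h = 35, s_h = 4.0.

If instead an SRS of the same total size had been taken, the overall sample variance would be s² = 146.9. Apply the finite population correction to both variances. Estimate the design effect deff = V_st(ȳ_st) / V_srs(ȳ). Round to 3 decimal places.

V̂(ȳ_st) = Σ W_h² (1 − n_h/N_h) s_h²/n_h, with W_h = N_h/N and N = 3460:
  stratum Site I: (680/3460)²·(1 − 71/680)·5.0²/71 = 0.0121802
  stratum Site II: (620/3460)²·(1 − 115/620)·3.6²/115 = 0.00294739
  stratum Site III: (1080/3460)²·(1 − 255/1080)·10.4²/255 = 0.0315684
  stratum Site IV: (380/3460)²·(1 − 53/380)·6.1²/53 = 0.00728724
  stratum Site V: (700/3460)²·(1 − 35/700)·4.0²/35 = 0.0177754
V_st = 0.0717586
V_srs = (1 − 529/3460)·146.9/529 = 0.235237
deff = V_st / V_srs = 0.0717586/0.235237 = 0.3050

deff ≈ 0.305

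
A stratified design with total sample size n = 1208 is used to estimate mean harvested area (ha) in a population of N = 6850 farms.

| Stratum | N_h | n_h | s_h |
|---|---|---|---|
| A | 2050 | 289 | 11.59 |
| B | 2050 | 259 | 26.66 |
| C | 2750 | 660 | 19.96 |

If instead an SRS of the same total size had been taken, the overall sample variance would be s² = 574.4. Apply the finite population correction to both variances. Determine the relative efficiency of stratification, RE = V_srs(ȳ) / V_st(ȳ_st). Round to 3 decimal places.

RE ≈ 1.207

V̂(ȳ_st) = Σ W_h² (1 − n_h/N_h) s_h²/n_h, with W_h = N_h/N and N = 6850:
  stratum A: (2050/6850)²·(1 − 289/2050)·11.59²/289 = 0.0357603
  stratum B: (2050/6850)²·(1 − 259/2050)·26.66²/259 = 0.214728
  stratum C: (2750/6850)²·(1 − 660/2750)·19.96²/660 = 0.0739392
V_st = 0.324428
V_srs = (1 − 1208/6850)·574.4/1208 = 0.391643
Relative efficiency = V_srs / V_st = 0.391643/0.324428 = 1.2072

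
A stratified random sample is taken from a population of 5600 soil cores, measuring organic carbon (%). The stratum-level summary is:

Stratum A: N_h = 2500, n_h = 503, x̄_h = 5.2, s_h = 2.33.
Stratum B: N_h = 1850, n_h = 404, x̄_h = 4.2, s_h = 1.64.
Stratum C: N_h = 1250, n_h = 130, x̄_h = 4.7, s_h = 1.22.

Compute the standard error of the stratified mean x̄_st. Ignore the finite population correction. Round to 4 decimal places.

V̂(x̄_st) = Σ W_h² s_h²/n_h, with W_h = N_h/N and N = 5600:
  stratum A: (2500/5600)²·2.33²/503 = 0.00215104
  stratum B: (1850/5600)²·1.64²/404 = 0.000726564
  stratum C: (1250/5600)²·1.22²/130 = 0.000570454
V̂(x̄_st) = 0.00344805
SE(x̄_st) = √0.00344805 = 0.0587201

SE(x̄_st) ≈ 0.0587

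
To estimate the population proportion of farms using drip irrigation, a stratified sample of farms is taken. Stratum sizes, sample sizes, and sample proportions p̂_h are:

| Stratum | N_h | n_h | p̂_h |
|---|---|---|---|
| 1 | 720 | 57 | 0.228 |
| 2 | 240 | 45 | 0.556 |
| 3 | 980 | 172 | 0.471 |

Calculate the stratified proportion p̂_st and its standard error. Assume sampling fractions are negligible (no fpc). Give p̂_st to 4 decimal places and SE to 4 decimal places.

p̂_st ≈ 0.3913, SE ≈ 0.0298

N = 1940; stratum weights W_h = N_h/N.
p̂_st = Σ W_h p̂_h = (720·0.228 + 240·0.556 + 980·0.471)/1940 = 0.39133
V̂(p̂_st) = Σ W_h² p̂_h(1−p̂_h)/(n_h−1):
  stratum 1: (720/1940)²·0.228·0.772/56 = 0.000432938
  stratum 2: (240/1940)²·0.556·0.444/44 = 8.58666e-05
  stratum 3: (980/1940)²·0.471·0.529/171 = 0.000371817
V̂(p̂_st) = 0.000890621; SE = √V̂ = 0.0298433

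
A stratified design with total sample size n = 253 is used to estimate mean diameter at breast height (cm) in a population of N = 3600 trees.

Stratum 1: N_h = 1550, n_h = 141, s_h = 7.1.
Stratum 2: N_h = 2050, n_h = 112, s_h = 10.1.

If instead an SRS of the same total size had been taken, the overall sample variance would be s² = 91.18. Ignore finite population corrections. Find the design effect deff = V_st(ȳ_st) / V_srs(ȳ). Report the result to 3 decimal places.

V̂(ȳ_st) = Σ W_h² s_h²/n_h, with W_h = N_h/N and N = 3600:
  stratum 1: (1550/3600)²·7.1²/141 = 0.066276
  stratum 2: (2050/3600)²·10.1²/112 = 0.295344
V_st = 0.361619
V_srs = s²/n = 91.18/253 = 0.360395
deff = V_st / V_srs = 0.361619/0.360395 = 1.0034

deff ≈ 1.003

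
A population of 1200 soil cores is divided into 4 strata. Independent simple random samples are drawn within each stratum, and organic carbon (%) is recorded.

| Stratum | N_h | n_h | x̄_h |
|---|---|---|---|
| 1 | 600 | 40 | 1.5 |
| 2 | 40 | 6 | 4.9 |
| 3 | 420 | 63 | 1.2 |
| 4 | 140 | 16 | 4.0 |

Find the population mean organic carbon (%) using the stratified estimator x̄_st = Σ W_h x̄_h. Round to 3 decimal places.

N = Σ N_h = 1200. Stratum weights W_h = N_h/N.
x̄_st = (600·1.5 + 40·4.9 + 420·1.2 + 140·4.0) / 1200 = 1.80000

x̄_st ≈ 1.800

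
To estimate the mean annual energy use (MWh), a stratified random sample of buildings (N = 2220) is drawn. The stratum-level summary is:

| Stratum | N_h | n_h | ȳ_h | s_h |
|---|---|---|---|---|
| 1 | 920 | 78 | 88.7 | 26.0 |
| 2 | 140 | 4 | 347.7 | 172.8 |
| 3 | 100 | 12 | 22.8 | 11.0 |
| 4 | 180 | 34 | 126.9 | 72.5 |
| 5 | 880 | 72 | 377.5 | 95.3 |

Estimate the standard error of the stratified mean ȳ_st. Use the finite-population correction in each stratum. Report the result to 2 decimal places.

SE(ȳ_st) ≈ 7.02

V̂(ȳ_st) = Σ W_h² (1 − n_h/N_h) s_h²/n_h, with W_h = N_h/N and N = 2220:
  stratum 1: (920/2220)²·(1 − 78/920)·26.0²/78 = 1.36222
  stratum 2: (140/2220)²·(1 − 4/140)·172.8²/4 = 28.8396
  stratum 3: (100/2220)²·(1 − 12/100)·11.0²/12 = 0.0180045
  stratum 4: (180/2220)²·(1 − 34/180)·72.5²/34 = 0.824359
  stratum 5: (880/2220)²·(1 − 72/880)·95.3²/72 = 18.1987
V̂(ȳ_st) = 49.2429
SE(ȳ_st) = √49.2429 = 7.01733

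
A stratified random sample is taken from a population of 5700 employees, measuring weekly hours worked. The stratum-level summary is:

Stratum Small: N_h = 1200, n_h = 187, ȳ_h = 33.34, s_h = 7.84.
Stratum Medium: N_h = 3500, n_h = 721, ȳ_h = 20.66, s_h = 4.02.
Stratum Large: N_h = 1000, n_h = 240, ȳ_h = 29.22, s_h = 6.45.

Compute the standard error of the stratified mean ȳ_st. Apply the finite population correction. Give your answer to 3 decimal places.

V̂(ȳ_st) = Σ W_h² (1 − n_h/N_h) s_h²/n_h, with W_h = N_h/N and N = 5700:
  stratum Small: (1200/5700)²·(1 − 187/1200)·7.84²/187 = 0.0122979
  stratum Medium: (3500/5700)²·(1 − 721/3500)·4.02²/721 = 0.00671002
  stratum Large: (1000/5700)²·(1 − 240/1000)·6.45²/240 = 0.00405482
V̂(ȳ_st) = 0.0230628
SE(ȳ_st) = √0.0230628 = 0.151864

SE(ȳ_st) ≈ 0.152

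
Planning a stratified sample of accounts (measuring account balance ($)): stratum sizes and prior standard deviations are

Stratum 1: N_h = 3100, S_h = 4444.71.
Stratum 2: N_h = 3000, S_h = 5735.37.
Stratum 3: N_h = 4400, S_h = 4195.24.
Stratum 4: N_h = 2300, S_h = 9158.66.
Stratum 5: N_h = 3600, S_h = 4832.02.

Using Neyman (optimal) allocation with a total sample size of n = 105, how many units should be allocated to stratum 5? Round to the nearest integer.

21

Neyman allocation: n_h = n · N_h S_h / Σ N_i S_i, with n = 105.
  stratum 1: N_h·S_h = 3100·4444.71 = 13778601.00
  stratum 2: N_h·S_h = 3000·5735.37 = 17206110.00
  stratum 3: N_h·S_h = 4400·4195.24 = 18459056.00
  stratum 4: N_h·S_h = 2300·9158.66 = 21064918.00
  stratum 5: N_h·S_h = 3600·4832.02 = 17395272.00
Σ N_h S_h = 87903957.00
n for stratum 5 = 105·17395272.00/87903957.00 = 20.778 → 21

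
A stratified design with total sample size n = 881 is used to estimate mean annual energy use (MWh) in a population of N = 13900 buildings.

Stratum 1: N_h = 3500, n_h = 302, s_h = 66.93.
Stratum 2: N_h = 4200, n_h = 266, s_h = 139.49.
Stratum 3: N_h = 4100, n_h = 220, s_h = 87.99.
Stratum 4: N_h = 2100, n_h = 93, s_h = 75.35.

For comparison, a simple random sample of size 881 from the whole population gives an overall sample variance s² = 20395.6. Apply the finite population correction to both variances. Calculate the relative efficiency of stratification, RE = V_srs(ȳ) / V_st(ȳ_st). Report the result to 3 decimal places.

RE ≈ 1.911

V̂(ȳ_st) = Σ W_h² (1 − n_h/N_h) s_h²/n_h, with W_h = N_h/N and N = 13900:
  stratum 1: (3500/13900)²·(1 − 302/3500)·66.93²/302 = 0.859313
  stratum 2: (4200/13900)²·(1 − 266/4200)·139.49²/266 = 6.25545
  stratum 3: (4100/13900)²·(1 − 220/4100)·87.99²/220 = 2.89754
  stratum 4: (2100/13900)²·(1 − 93/2100)·75.35²/93 = 1.33174
V_st = 11.3441
V_srs = (1 − 881/13900)·20395.6/881 = 21.6832
Relative efficiency = V_srs / V_st = 21.6832/11.3441 = 1.9114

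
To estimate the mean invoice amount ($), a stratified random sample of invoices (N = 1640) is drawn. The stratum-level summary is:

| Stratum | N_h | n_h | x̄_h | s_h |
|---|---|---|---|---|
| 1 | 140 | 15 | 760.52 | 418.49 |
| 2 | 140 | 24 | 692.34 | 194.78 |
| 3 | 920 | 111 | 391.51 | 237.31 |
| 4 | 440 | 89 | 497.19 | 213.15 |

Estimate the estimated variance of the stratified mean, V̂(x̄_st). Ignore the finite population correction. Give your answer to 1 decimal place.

V̂(x̄_st) = Σ W_h² s_h²/n_h, with W_h = N_h/N and N = 1640:
  stratum 1: (140/1640)²·418.49²/15 = 85.0839
  stratum 2: (140/1640)²·194.78²/24 = 11.5198
  stratum 3: (920/1640)²·237.31²/111 = 159.66
  stratum 4: (440/1640)²·213.15²/89 = 36.745
V̂(x̄_st) = 293.009

V̂(x̄_st) ≈ 293.0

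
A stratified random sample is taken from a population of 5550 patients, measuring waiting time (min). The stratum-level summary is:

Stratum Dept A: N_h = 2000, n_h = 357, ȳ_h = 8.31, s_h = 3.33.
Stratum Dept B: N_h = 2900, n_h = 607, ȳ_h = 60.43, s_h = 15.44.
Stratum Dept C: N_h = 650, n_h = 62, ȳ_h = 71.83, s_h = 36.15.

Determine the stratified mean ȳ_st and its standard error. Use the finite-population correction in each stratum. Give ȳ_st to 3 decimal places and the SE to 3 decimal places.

ȳ_st = Σ W_h ȳ_h = (2000·8.31 + 2900·60.43 + 650·71.83)/5550 = 42.98315
V̂(ȳ_st) = Σ W_h² (1 − n_h/N_h) s_h²/n_h, with W_h = N_h/N and N = 5550:
  stratum Dept A: (2000/5550)²·(1 − 357/2000)·3.33²/357 = 0.00331361
  stratum Dept B: (2900/5550)²·(1 − 607/2900)·15.44²/607 = 0.0847856
  stratum Dept C: (650/5550)²·(1 − 62/650)·36.15²/62 = 0.261535
V̂(ȳ_st) = 0.349634
SE(ȳ_st) = √0.349634 = 0.591299

ȳ_st ≈ 42.983, SE ≈ 0.591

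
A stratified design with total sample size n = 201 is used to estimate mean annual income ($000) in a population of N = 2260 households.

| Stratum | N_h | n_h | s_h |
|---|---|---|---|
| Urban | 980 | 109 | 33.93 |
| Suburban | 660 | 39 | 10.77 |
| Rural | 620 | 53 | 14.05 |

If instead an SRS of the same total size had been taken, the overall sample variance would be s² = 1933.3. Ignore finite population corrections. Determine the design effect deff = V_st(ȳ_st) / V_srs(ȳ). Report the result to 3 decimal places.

deff ≈ 0.262

V̂(ȳ_st) = Σ W_h² s_h²/n_h, with W_h = N_h/N and N = 2260:
  stratum Urban: (980/2260)²·33.93²/109 = 1.98599
  stratum Suburban: (660/2260)²·10.77²/39 = 0.253652
  stratum Rural: (620/2260)²·14.05²/53 = 0.280313
V_st = 2.51995
V_srs = s²/n = 1933.3/201 = 9.61841
deff = V_st / V_srs = 2.51995/9.61841 = 0.2620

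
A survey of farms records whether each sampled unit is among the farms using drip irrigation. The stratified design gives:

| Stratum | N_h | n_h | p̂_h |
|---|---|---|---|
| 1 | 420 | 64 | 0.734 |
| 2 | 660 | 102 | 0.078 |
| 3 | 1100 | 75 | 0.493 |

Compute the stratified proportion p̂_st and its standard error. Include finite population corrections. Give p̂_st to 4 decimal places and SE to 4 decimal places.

p̂_st ≈ 0.4138, SE ≈ 0.0309

N = 2180; stratum weights W_h = N_h/N.
p̂_st = Σ W_h p̂_h = (420·0.734 + 660·0.078 + 1100·0.493)/2180 = 0.41379
V̂(p̂_st) = Σ W_h² (1 − n_h/N_h) p̂_h(1−p̂_h)/(n_h−1):
  stratum 1: (420/2180)²·(1 − 64/420)·0.734·0.266/63 = 9.75042e-05
  stratum 2: (660/2180)²·(1 − 102/660)·0.078·0.922/101 = 5.51784e-05
  stratum 3: (1100/2180)²·(1 − 75/1100)·0.493·0.507/74 = 0.000801358
V̂(p̂_st) = 0.000954041; SE = √V̂ = 0.0308876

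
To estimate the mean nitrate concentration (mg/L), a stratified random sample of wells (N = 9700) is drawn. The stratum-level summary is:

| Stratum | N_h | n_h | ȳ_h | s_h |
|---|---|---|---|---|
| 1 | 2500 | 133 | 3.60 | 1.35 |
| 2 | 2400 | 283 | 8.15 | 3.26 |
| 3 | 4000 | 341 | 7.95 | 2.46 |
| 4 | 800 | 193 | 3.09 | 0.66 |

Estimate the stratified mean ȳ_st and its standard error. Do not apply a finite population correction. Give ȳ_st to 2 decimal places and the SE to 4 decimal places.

ȳ_st ≈ 6.48, SE ≈ 0.0790

ȳ_st = Σ W_h ȳ_h = (2500·3.60 + 2400·8.15 + 4000·7.95 + 800·3.09)/9700 = 6.47753
V̂(ȳ_st) = Σ W_h² s_h²/n_h, with W_h = N_h/N and N = 9700:
  stratum 1: (2500/9700)²·1.35²/133 = 0.000910233
  stratum 2: (2400/9700)²·3.26²/283 = 0.00229894
  stratum 3: (4000/9700)²·2.46²/341 = 0.00301781
  stratum 4: (800/9700)²·0.66²/193 = 1.53521e-05
V̂(ȳ_st) = 0.00624234
SE(ȳ_st) = √0.00624234 = 0.0790085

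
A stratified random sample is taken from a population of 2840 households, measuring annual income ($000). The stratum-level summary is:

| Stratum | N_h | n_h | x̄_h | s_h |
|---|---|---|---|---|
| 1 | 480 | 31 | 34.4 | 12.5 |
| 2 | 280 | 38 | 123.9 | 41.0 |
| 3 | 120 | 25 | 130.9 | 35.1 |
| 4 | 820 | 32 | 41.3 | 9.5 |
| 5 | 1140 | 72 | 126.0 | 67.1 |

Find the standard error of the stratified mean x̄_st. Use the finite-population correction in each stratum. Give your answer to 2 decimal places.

V̂(x̄_st) = Σ W_h² (1 − n_h/N_h) s_h²/n_h, with W_h = N_h/N and N = 2840:
  stratum 1: (480/2840)²·(1 − 31/480)·12.5²/31 = 0.134682
  stratum 2: (280/2840)²·(1 − 38/280)·41.0²/38 = 0.371639
  stratum 3: (120/2840)²·(1 − 25/120)·35.1²/25 = 0.0696534
  stratum 4: (820/2840)²·(1 − 32/820)·9.5²/32 = 0.225944
  stratum 5: (1140/2840)²·(1 − 72/1140)·67.1²/72 = 9.43956
V̂(x̄_st) = 10.2415
SE(x̄_st) = √10.2415 = 3.20023

SE(x̄_st) ≈ 3.20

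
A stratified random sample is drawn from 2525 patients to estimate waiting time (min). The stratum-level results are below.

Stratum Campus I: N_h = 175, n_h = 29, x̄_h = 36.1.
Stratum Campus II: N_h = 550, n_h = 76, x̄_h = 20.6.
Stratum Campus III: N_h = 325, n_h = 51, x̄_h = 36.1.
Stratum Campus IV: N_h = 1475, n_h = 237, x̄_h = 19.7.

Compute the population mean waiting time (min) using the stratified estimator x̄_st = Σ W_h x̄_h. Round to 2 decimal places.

N = Σ N_h = 2525. Stratum weights W_h = N_h/N.
x̄_st = (175·36.1 + 550·20.6 + 325·36.1 + 1475·19.7) / 2525 = 23.1436

x̄_st ≈ 23.14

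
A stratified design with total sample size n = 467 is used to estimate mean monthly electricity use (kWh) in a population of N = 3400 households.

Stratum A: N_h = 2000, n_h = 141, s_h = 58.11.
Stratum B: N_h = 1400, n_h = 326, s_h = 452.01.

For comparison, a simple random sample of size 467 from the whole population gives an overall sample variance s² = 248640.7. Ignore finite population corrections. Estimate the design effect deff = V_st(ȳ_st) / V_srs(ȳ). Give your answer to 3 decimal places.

V̂(ȳ_st) = Σ W_h² s_h²/n_h, with W_h = N_h/N and N = 3400:
  stratum A: (2000/3400)²·58.11²/141 = 8.28676
  stratum B: (1400/3400)²·452.01²/326 = 106.262
V_st = 114.548
V_srs = s²/n = 248640.7/467 = 532.421
deff = V_st / V_srs = 114.548/532.421 = 0.2151

deff ≈ 0.215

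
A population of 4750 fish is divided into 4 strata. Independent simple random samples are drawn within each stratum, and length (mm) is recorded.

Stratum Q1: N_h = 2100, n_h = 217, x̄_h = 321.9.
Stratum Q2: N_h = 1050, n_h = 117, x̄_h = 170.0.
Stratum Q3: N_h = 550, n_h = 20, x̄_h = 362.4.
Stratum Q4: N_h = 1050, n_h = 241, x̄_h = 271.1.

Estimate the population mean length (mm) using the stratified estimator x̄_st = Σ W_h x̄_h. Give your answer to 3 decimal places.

N = Σ N_h = 4750. Stratum weights W_h = N_h/N.
x̄_st = (2100·321.9 + 1050·170.0 + 550·362.4 + 1050·271.1) / 4750 = 281.78211

x̄_st ≈ 281.782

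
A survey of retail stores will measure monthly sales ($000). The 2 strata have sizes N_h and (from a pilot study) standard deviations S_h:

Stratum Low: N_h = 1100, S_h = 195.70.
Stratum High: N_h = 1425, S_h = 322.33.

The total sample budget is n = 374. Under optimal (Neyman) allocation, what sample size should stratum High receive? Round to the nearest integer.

Neyman allocation: n_h = n · N_h S_h / Σ N_i S_i, with n = 374.
  stratum Low: N_h·S_h = 1100·195.70 = 215270.00
  stratum High: N_h·S_h = 1425·322.33 = 459320.25
Σ N_h S_h = 674590.25
n for stratum High = 374·459320.25/674590.25 = 254.652 → 255

255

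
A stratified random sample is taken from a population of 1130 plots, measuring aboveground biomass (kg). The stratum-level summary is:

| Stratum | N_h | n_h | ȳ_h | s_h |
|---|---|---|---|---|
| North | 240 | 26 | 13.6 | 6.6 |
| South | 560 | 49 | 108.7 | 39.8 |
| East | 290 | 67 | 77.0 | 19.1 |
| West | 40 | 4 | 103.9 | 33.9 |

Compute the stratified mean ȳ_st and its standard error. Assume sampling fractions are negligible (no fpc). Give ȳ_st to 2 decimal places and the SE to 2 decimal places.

ȳ_st = Σ W_h ȳ_h = (240·13.6 + 560·108.7 + 290·77.0 + 40·103.9)/1130 = 80.19646
V̂(ȳ_st) = Σ W_h² s_h²/n_h, with W_h = N_h/N and N = 1130:
  stratum North: (240/1130)²·6.6²/26 = 0.0755753
  stratum South: (560/1130)²·39.8²/49 = 7.93943
  stratum East: (290/1130)²·19.1²/67 = 0.358617
  stratum West: (40/1130)²·33.9²/4 = 0.36
V̂(ȳ_st) = 8.73362
SE(ȳ_st) = √8.73362 = 2.95527

ȳ_st ≈ 80.20, SE ≈ 2.96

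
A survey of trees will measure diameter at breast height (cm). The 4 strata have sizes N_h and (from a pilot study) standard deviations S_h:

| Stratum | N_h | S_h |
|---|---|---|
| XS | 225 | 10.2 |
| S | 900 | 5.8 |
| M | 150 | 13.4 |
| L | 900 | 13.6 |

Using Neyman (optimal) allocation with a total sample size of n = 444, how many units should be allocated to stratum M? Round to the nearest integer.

Neyman allocation: n_h = n · N_h S_h / Σ N_i S_i, with n = 444.
  stratum XS: N_h·S_h = 225·10.2 = 2295.00
  stratum S: N_h·S_h = 900·5.8 = 5220.00
  stratum M: N_h·S_h = 150·13.4 = 2010.00
  stratum L: N_h·S_h = 900·13.6 = 12240.00
Σ N_h S_h = 21765.00
n for stratum M = 444·2010.00/21765.00 = 41.003 → 41

41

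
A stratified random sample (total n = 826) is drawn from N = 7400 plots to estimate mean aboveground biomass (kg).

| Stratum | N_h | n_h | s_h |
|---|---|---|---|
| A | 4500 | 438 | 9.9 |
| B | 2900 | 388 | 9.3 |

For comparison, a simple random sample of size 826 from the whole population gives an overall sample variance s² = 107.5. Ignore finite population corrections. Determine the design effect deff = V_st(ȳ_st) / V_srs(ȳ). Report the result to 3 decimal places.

V̂(ȳ_st) = Σ W_h² s_h²/n_h, with W_h = N_h/N and N = 7400:
  stratum A: (4500/7400)²·9.9²/438 = 0.0827481
  stratum B: (2900/7400)²·9.3²/388 = 0.0342347
V_st = 0.116983
V_srs = s²/n = 107.5/826 = 0.130145
deff = V_st / V_srs = 0.116983/0.130145 = 0.8989

deff ≈ 0.899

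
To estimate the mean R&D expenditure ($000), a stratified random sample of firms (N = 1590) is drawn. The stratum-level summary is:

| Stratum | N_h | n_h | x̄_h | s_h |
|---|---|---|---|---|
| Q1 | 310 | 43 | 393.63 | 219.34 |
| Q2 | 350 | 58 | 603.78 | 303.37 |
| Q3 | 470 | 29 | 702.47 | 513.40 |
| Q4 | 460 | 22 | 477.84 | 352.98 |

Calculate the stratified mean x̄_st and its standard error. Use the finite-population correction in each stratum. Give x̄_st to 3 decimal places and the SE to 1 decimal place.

x̄_st = Σ W_h x̄_h = (310·393.63 + 350·603.78 + 470·702.47 + 460·477.84)/1590 = 555.54440
V̂(x̄_st) = Σ W_h² (1 − n_h/N_h) s_h²/n_h, with W_h = N_h/N and N = 1590:
  stratum Q1: (310/1590)²·(1 − 43/310)·219.34²/43 = 36.6308
  stratum Q2: (350/1590)²·(1 − 58/350)·303.37²/58 = 64.1466
  stratum Q3: (470/1590)²·(1 − 29/470)·513.40²/29 = 745.171
  stratum Q4: (460/1590)²·(1 − 22/460)·352.98²/22 = 451.352
V̂(x̄_st) = 1297.3
SE(x̄_st) = √1297.3 = 36.0181

x̄_st ≈ 555.544, SE ≈ 36.0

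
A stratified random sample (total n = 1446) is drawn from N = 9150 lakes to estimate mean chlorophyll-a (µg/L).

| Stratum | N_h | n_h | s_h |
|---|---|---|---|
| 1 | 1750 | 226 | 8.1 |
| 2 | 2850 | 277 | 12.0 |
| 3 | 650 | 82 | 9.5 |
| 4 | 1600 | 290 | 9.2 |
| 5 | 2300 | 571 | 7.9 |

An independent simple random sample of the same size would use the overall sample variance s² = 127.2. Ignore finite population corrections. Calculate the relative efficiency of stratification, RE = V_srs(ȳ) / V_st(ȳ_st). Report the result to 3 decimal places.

V̂(ȳ_st) = Σ W_h² s_h²/n_h, with W_h = N_h/N and N = 9150:
  stratum 1: (1750/9150)²·8.1²/226 = 0.0106193
  stratum 2: (2850/9150)²·12.0²/277 = 0.0504348
  stratum 3: (650/9150)²·9.5²/82 = 0.00555415
  stratum 4: (1600/9150)²·9.2²/290 = 0.00892433
  stratum 5: (2300/9150)²·7.9²/571 = 0.00690608
V_st = 0.0824386
V_srs = s²/n = 127.2/1446 = 0.0879668
Relative efficiency = V_srs / V_st = 0.0879668/0.0824386 = 1.0671

RE ≈ 1.067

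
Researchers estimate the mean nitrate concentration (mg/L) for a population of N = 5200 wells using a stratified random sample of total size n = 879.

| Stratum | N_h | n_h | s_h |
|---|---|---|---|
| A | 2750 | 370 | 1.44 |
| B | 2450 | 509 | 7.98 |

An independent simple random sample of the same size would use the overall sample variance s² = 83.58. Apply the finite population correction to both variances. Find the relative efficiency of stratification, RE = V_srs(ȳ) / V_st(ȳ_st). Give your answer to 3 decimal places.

V̂(ȳ_st) = Σ W_h² (1 − n_h/N_h) s_h²/n_h, with W_h = N_h/N and N = 5200:
  stratum A: (2750/5200)²·(1 − 370/2750)·1.44²/370 = 0.00135652
  stratum B: (2450/5200)²·(1 − 509/2450)·7.98²/509 = 0.0220025
V_st = 0.0233591
V_srs = (1 − 879/5200)·83.58/879 = 0.0790122
Relative efficiency = V_srs / V_st = 0.0790122/0.0233591 = 3.3825

RE ≈ 3.383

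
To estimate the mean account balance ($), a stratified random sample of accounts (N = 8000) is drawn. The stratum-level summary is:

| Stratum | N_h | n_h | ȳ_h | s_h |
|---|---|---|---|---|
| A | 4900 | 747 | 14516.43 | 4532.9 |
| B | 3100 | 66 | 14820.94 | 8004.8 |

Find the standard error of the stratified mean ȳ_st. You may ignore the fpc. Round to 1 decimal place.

SE(ȳ_st) ≈ 395.1

V̂(ȳ_st) = Σ W_h² s_h²/n_h, with W_h = N_h/N and N = 8000:
  stratum A: (4900/8000)²·4532.9²/747 = 10319.1
  stratum B: (3100/8000)²·8004.8²/66 = 145781
V̂(ȳ_st) = 156100
SE(ȳ_st) = √156100 = 395.095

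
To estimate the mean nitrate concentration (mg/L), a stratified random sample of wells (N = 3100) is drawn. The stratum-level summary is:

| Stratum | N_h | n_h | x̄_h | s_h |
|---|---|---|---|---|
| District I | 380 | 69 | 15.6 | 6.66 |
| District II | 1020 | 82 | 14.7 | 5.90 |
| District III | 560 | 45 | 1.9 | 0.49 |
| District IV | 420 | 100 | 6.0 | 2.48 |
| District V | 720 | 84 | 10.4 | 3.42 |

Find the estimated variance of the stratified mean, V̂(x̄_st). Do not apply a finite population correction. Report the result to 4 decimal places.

V̂(x̄_st) ≈ 0.0644

V̂(x̄_st) = Σ W_h² s_h²/n_h, with W_h = N_h/N and N = 3100:
  stratum District I: (380/3100)²·6.66²/69 = 0.00965924
  stratum District II: (1020/3100)²·5.90²/82 = 0.0459586
  stratum District III: (560/3100)²·0.49²/45 = 0.000174113
  stratum District IV: (420/3100)²·2.48²/100 = 0.00112896
  stratum District V: (720/3100)²·3.42²/84 = 0.00751129
V̂(x̄_st) = 0.0644322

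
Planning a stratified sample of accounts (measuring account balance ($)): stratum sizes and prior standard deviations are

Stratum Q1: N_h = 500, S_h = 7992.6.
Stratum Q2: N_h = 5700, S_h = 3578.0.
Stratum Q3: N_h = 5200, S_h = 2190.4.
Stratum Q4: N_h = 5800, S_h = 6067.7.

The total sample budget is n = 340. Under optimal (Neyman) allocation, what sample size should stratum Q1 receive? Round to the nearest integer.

Neyman allocation: n_h = n · N_h S_h / Σ N_i S_i, with n = 340.
  stratum Q1: N_h·S_h = 500·7992.6 = 3996300.00
  stratum Q2: N_h·S_h = 5700·3578.0 = 20394600.00
  stratum Q3: N_h·S_h = 5200·2190.4 = 11390080.00
  stratum Q4: N_h·S_h = 5800·6067.7 = 35192660.00
Σ N_h S_h = 70973640.00
n for stratum Q1 = 340·3996300.00/70973640.00 = 19.144 → 19

19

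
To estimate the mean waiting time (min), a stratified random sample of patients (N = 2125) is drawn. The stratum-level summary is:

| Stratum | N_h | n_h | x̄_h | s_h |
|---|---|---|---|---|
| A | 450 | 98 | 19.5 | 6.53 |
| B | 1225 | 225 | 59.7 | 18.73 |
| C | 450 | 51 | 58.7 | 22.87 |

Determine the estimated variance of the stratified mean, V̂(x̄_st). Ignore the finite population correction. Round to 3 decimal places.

V̂(x̄_st) = Σ W_h² s_h²/n_h, with W_h = N_h/N and N = 2125:
  stratum A: (450/2125)²·6.53²/98 = 0.0195123
  stratum B: (1225/2125)²·18.73²/225 = 0.51814
  stratum C: (450/2125)²·22.87²/51 = 0.459906
V̂(x̄_st) = 0.997559

V̂(x̄_st) ≈ 0.998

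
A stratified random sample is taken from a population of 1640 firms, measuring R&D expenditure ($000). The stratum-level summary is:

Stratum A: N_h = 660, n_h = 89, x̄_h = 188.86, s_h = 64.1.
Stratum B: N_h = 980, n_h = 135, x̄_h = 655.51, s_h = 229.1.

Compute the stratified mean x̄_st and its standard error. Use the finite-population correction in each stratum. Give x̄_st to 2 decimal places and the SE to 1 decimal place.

x̄_st = Σ W_h x̄_h = (660·188.86 + 980·655.51)/1640 = 467.71183
V̂(x̄_st) = Σ W_h² (1 − n_h/N_h) s_h²/n_h, with W_h = N_h/N and N = 1640:
  stratum A: (660/1640)²·(1 − 89/660)·64.1²/89 = 6.46872
  stratum B: (980/1640)²·(1 − 135/980)·229.1²/135 = 119.705
V̂(x̄_st) = 126.174
SE(x̄_st) = √126.174 = 11.2327

x̄_st ≈ 467.71, SE ≈ 11.2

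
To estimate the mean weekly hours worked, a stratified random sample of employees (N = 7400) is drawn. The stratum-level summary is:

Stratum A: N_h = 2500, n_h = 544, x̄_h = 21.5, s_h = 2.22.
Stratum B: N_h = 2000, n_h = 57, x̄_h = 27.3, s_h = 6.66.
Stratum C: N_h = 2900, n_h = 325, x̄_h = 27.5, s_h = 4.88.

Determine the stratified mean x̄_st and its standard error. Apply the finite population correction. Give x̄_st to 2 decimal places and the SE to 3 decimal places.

x̄_st = Σ W_h x̄_h = (2500·21.5 + 2000·27.3 + 2900·27.5)/7400 = 25.41892
V̂(x̄_st) = Σ W_h² (1 − n_h/N_h) s_h²/n_h, with W_h = N_h/N and N = 7400:
  stratum A: (2500/7400)²·(1 − 544/2500)·2.22²/544 = 0.000809007
  stratum B: (2000/7400)²·(1 − 57/2000)·6.66²/57 = 0.0552221
  stratum C: (2900/7400)²·(1 − 325/2900)·4.88²/325 = 0.00999236
V̂(x̄_st) = 0.0660235
SE(x̄_st) = √0.0660235 = 0.25695

x̄_st ≈ 25.42, SE ≈ 0.257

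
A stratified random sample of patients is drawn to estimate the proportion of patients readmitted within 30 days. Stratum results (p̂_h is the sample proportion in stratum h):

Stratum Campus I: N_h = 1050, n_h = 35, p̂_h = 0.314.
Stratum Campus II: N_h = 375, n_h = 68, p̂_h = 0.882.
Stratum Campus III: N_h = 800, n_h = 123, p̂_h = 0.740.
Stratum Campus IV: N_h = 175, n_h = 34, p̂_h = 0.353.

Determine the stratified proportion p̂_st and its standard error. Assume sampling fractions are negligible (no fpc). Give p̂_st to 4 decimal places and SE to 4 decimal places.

p̂_st ≈ 0.5476, SE ≈ 0.0382

N = 2400; stratum weights W_h = N_h/N.
p̂_st = Σ W_h p̂_h = (1050·0.314 + 375·0.882 + 800·0.740 + 175·0.353)/2400 = 0.54759
V̂(p̂_st) = Σ W_h² p̂_h(1−p̂_h)/(n_h−1):
  stratum Campus I: (1050/2400)²·0.314·0.686/34 = 0.00121264
  stratum Campus II: (375/2400)²·0.882·0.118/67 = 3.79241e-05
  stratum Campus III: (800/2400)²·0.740·0.260/122 = 0.000175228
  stratum Campus IV: (175/2400)²·0.353·0.647/33 = 3.67975e-05
V̂(p̂_st) = 0.00146259; SE = √V̂ = 0.0382438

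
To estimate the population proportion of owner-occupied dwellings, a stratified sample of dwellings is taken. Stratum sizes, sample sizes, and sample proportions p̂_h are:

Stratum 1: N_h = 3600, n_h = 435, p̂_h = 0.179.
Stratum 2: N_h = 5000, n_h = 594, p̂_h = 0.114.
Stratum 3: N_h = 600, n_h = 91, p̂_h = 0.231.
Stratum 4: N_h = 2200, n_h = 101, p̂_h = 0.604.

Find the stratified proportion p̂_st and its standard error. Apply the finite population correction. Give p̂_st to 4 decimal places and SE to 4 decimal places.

p̂_st ≈ 0.2352, SE ≈ 0.0122

N = 11400; stratum weights W_h = N_h/N.
p̂_st = Σ W_h p̂_h = (3600·0.179 + 5000·0.114 + 600·0.231 + 2200·0.604)/11400 = 0.23525
V̂(p̂_st) = Σ W_h² (1 − n_h/N_h) p̂_h(1−p̂_h)/(n_h−1):
  stratum 1: (3600/11400)²·(1 − 435/3600)·0.179·0.821/434 = 2.96875e-05
  stratum 2: (5000/11400)²·(1 − 594/5000)·0.114·0.886/593 = 2.88728e-05
  stratum 3: (600/11400)²·(1 − 91/600)·0.231·0.769/90 = 4.63826e-06
  stratum 4: (2200/11400)²·(1 − 101/2200)·0.604·0.396/100 = 8.4988e-05
V̂(p̂_st) = 0.000148186; SE = √V̂ = 0.0121732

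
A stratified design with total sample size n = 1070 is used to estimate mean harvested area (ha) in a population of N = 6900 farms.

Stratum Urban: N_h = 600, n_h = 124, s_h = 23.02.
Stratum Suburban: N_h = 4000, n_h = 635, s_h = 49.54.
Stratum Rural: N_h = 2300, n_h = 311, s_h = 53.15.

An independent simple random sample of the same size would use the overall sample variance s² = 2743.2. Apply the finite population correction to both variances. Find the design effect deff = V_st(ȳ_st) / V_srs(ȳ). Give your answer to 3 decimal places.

deff ≈ 0.919

V̂(ȳ_st) = Σ W_h² (1 − n_h/N_h) s_h²/n_h, with W_h = N_h/N and N = 6900:
  stratum Urban: (600/6900)²·(1 − 124/600)·23.02²/124 = 0.0256359
  stratum Suburban: (4000/6900)²·(1 − 635/4000)·49.54²/635 = 1.09266
  stratum Rural: (2300/6900)²·(1 − 311/2300)·53.15²/311 = 0.872792
V_st = 1.99109
V_srs = (1 − 1070/6900)·2743.2/1070 = 2.16617
deff = V_st / V_srs = 1.99109/2.16617 = 0.9192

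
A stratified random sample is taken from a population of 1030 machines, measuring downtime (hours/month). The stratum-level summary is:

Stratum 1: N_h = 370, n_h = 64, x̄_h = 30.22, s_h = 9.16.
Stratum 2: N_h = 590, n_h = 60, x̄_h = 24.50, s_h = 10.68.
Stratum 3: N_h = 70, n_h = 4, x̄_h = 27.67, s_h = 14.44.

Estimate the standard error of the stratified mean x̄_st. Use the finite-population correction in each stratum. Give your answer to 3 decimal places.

SE(x̄_st) ≈ 0.963

V̂(x̄_st) = Σ W_h² (1 − n_h/N_h) s_h²/n_h, with W_h = N_h/N and N = 1030:
  stratum 1: (370/1030)²·(1 − 64/370)·9.16²/64 = 0.139914
  stratum 2: (590/1030)²·(1 − 60/590)·10.68²/60 = 0.560331
  stratum 3: (70/1030)²·(1 − 4/70)·14.44²/4 = 0.227008
V̂(x̄_st) = 0.927253
SE(x̄_st) = √0.927253 = 0.96294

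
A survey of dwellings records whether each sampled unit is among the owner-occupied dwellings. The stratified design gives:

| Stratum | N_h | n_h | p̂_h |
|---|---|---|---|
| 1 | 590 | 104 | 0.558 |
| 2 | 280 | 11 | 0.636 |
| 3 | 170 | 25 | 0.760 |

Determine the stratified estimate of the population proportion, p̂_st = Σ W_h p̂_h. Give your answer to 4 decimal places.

N = 1040; stratum weights W_h = N_h/N.
p̂_st = Σ W_h p̂_h = (590·0.558 + 280·0.636 + 170·0.760)/1040 = 0.61202

p̂_st ≈ 0.6120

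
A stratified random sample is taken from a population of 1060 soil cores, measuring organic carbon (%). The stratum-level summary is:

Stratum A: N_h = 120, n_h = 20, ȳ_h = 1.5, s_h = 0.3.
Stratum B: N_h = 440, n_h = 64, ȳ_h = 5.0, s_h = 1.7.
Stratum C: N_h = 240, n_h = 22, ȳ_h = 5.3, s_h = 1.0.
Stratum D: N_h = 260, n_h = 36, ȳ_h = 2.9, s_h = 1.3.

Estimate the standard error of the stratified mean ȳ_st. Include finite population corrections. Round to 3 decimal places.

SE(ȳ_st) ≈ 0.106

V̂(ȳ_st) = Σ W_h² (1 − n_h/N_h) s_h²/n_h, with W_h = N_h/N and N = 1060:
  stratum A: (120/1060)²·(1 − 20/120)·0.3²/20 = 4.80598e-05
  stratum B: (440/1060)²·(1 − 64/440)·1.7²/64 = 0.00664885
  stratum C: (240/1060)²·(1 − 22/240)·1.0²/22 = 0.00211657
  stratum D: (260/1060)²·(1 − 36/260)·1.3²/36 = 0.00243329
V̂(ȳ_st) = 0.0112468
SE(ȳ_st) = √0.0112468 = 0.106051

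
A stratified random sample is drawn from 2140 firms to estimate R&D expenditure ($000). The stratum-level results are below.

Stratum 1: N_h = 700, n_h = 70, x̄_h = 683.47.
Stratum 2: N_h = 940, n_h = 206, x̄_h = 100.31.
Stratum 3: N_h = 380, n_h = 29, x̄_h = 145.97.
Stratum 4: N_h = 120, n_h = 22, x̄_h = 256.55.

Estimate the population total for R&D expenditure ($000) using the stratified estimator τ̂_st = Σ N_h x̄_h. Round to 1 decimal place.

τ̂_st = Σ N_h x̄_h = 700·683.47 + 940·100.31 + 380·145.97 + 120·256.55 = 658975.0

τ̂_st ≈ 658975.0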